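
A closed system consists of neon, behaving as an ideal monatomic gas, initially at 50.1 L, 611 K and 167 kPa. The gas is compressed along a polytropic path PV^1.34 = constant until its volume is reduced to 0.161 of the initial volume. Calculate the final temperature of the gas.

1140 K

Polytropic n=1.34: T₂ = T₁(V₁/V₂)^(n−1) = 611×(6.21)^0.34 = 1140 K; P₂ = P₁(V₁/V₂)^n = 1930 kPa.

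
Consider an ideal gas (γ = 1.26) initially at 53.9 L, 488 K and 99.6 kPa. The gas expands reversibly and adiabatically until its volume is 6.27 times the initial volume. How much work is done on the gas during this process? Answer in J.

n = P₁V₁/(RT₁) = 99.6×53.9/(8.314×488) = 1.32 mol.
Adiabatic: TV^(γ−1) = const ⇒ T₂ = 488×(0.159)^0.260 = 303 K; PV^γ = const ⇒ P₂ = 9.86 kPa.
ΔU = nCvΔT = 1.32×32.0×(303−488) = -7840 J.
Q = 0 for an adiabatic process, so W = −ΔU = 7840 J.
Work done on the gas = −W_by = -7840 J.

-7840 J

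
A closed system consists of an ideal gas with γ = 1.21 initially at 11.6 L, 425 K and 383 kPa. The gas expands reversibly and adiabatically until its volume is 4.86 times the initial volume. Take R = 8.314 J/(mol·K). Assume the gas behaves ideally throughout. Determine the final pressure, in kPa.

Adiabatic: TV^(γ−1) = const ⇒ T₂ = 425×(0.206)^0.210 = 305 K; PV^γ = const ⇒ P₂ = 56.5 kPa.

56.5 kPa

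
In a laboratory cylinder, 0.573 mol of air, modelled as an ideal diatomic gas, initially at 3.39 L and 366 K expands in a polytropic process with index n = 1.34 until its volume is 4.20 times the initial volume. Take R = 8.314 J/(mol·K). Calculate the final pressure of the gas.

75.2 kPa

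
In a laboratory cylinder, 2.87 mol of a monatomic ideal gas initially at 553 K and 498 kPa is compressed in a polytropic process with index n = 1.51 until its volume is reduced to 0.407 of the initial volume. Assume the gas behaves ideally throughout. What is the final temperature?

V₁ = nRT₁/P₁ = 2.87×8.314×553/498 = 26.5 L.
Polytropic n=1.51: T₂ = T₁(V₁/V₂)^(n−1) = 553×(2.46)^0.51 = 875 K; P₂ = P₁(V₁/V₂)^n = 1940 kPa.

875 K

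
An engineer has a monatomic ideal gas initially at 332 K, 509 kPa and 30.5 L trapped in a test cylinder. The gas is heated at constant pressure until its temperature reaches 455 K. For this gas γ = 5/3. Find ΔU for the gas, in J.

8630 J

n = P₁V₁/(RT₁) = 509×30.5/(8.314×332) = 5.62 mol.
Isobaric: P stays 509 kPa; V/T = const ⇒ T₂ = 455 K, V₂ = 41.8 L.
For an ideal gas ΔU = nCvΔT with Cv = (3/2)R = 12.5 J/(mol·K).
ΔU = 5.62×12.5×(455−332) = 8630 J.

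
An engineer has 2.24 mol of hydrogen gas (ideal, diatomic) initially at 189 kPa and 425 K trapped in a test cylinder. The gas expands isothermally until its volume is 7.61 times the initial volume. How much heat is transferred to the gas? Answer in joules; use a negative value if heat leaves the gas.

16100 J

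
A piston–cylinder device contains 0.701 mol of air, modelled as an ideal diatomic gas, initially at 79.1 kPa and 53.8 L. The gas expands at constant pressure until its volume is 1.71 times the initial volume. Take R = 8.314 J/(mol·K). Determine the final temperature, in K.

T₁ = P₁V₁/(nR) = 79.1×53.8/(0.701×8.314) = 730 K.
Isobaric: P stays 79.1 kPa; V/T = const ⇒ T₂ = 1250 K, V₂ = 92.0 L.

1250 K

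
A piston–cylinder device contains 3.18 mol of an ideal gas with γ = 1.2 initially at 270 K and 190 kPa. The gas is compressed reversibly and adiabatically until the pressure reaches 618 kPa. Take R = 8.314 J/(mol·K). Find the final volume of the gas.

V₁ = nRT₁/P₁ = 3.18×8.314×270/190 = 37.6 L.
Adiabatic: T₂/T₁ = (P₂/P₁)^((γ−1)/γ) ⇒ T₂ = 270×(3.25)^0.167 = 329 K; V₂ = 14.1 L.

14.1 L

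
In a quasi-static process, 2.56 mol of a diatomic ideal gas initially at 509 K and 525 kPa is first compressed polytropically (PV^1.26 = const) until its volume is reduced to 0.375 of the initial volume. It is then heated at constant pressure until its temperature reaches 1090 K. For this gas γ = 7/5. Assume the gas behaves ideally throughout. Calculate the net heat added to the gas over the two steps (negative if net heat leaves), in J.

28000 J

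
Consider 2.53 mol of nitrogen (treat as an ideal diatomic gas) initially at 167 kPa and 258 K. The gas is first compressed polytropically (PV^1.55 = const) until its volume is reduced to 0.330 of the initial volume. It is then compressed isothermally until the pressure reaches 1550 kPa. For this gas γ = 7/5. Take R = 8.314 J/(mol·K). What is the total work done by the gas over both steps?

V₁ = nRT₁/P₁ = 2.53×8.314×258/167 = 32.5 L.
Step 1 — Polytropic n=1.55: T₂ = T₁(V₁/V₂)^(n−1) = 258×(3.03)^0.55 = 475 K; P₂ = P₁(V₁/V₂)^n = 931 kPa.
W = (P₁V₁−P₂V₂)/(n−1) = (167×32.5−931×10.7)/0.55 = -8290 J.
ΔU = nCvΔT = 2.53×20.8×(475−258) = 11400 J.
Q = ΔU + W = 3110 J.
State after step 1: P = 931 kPa, V = 10.7 L, T = 475 K.
Step 2 — Isothermal: T stays 475 K; PV = const ⇒ V₂ = 6.44 L, P₂ = 1550 kPa.
ΔU = 0 (ideal gas, T constant).
W = nRT ln(V₂/V₁) = 2.53×8.314×475×ln(0.601) = -5090 J.
Q = ΔU + W = -5090 J.
Net over both steps: W = -13400 J, Q = -1980 J, ΔU = 11400 J.

-13400 J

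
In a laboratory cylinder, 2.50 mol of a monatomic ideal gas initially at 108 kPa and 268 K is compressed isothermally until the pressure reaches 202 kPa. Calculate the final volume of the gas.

27.6 L

V₁ = nRT₁/P₁ = 2.50×8.314×268/108 = 51.6 L.
Isothermal: T stays 268 K; PV = const ⇒ V₂ = 27.6 L, P₂ = 202 kPa.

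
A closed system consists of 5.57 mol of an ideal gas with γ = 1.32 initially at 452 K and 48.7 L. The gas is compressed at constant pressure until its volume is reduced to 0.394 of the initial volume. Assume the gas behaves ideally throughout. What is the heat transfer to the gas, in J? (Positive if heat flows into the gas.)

-52300 J

P₁ = nRT₁/V₁ = 5.57×8.314×452/48.7 = 430 kPa.
Isobaric: P stays 430 kPa; V/T = const ⇒ T₂ = 178 K, V₂ = 19.2 L.
W = PΔV = 430×(19.2−48.7) kPa·L = -12700 J.
ΔU = nCvΔT = 5.57×26.0×(178−452) = -39600 J.
Q = ΔU + W = nCpΔT = -52300 J.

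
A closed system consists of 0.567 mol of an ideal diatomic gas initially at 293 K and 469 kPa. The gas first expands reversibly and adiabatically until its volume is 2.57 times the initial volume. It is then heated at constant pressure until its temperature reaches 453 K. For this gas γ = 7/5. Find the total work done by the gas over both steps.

2270 J

V₁ = nRT₁/P₁ = 0.567×8.314×293/469 = 2.95 L.
Step 1 — Adiabatic: TV^(γ−1) = const ⇒ T₂ = 293×(0.389)^0.400 = 201 K; PV^γ = const ⇒ P₂ = 125 kPa.
ΔU = nCvΔT = 0.567×20.8×(201−293) = -1090 J.
Q = 0 for an adiabatic process, so W = −ΔU = 1090 J.
State after step 1: P = 125 kPa, V = 7.57 L, T = 201 K.
Step 2 — Isobaric: P stays 125 kPa; V/T = const ⇒ T₂ = 453 K, V₂ = 17.1 L.
W = PΔV = 125×(17.1−7.57) kPa·L = 1190 J.
ΔU = nCvΔT = 0.567×20.8×(453−201) = 2970 J.
Q = ΔU + W = nCpΔT = 4160 J.
Net over both steps: W = 2270 J, Q = 4160 J, ΔU = 1890 J.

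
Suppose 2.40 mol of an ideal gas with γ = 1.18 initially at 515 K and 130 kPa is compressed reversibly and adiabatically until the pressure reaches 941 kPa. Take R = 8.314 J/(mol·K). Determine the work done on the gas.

V₁ = nRT₁/P₁ = 2.40×8.314×515/130 = 79.0 L.
Adiabatic: T₂/T₁ = (P₂/P₁)^((γ−1)/γ) ⇒ T₂ = 515×(7.24)^0.153 = 697 K; V₂ = 14.8 L.
ΔU = nCvΔT = 2.40×46.2×(697−515) = 20100 J.
Q = 0 for an adiabatic process, so W = −ΔU = -20100 J.
Work done on the gas = −W_by = 20100 J.

20100 J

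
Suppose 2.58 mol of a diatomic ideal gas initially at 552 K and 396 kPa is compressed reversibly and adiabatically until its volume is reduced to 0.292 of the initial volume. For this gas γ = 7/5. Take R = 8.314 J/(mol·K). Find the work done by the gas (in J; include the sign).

V₁ = nRT₁/P₁ = 2.58×8.314×552/396 = 29.9 L.
Adiabatic: TV^(γ−1) = const ⇒ T₂ = 552×(3.42)^0.400 = 903 K; PV^γ = const ⇒ P₂ = 2220 kPa.
ΔU = nCvΔT = 2.58×20.8×(903−552) = 18800 J.
Q = 0 for an adiabatic process, so W = −ΔU = -18800 J.

-18800 J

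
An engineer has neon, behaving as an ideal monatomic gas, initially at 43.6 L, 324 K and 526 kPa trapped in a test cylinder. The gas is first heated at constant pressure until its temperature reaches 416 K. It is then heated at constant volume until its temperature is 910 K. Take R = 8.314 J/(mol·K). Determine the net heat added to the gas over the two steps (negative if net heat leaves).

68700 J

n = P₁V₁/(RT₁) = 526×43.6/(8.314×324) = 8.51 mol.
Step 1 — Isobaric: P stays 526 kPa; V/T = const ⇒ T₂ = 416 K, V₂ = 56.0 L.
W = PΔV = 526×(56.0−43.6) kPa·L = 6510 J.
ΔU = nCvΔT = 8.51×12.5×(416−324) = 9770 J.
Q = ΔU + W = nCpΔT = 16300 J.
State after step 1: P = 526 kPa, V = 56.0 L, T = 416 K.
Step 2 — Isochoric: V stays 56.0 L; P/T = const ⇒ T₂ = 910 K, P₂ = 1150 kPa.
W = 0 (no volume change).
ΔU = nCvΔT = 8.51×12.5×(910−416) = 52400 J.
Q = ΔU = 52400 J.
Net over both steps: W = 6510 J, Q = 68700 J, ΔU = 62200 J.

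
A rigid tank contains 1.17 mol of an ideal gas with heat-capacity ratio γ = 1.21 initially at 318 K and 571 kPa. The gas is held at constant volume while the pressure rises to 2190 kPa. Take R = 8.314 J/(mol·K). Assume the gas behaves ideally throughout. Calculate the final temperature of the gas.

1220 K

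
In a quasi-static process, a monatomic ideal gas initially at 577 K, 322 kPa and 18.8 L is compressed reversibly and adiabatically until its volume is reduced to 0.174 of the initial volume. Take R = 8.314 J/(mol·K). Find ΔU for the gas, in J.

n = P₁V₁/(RT₁) = 322×18.8/(8.314×577) = 1.26 mol.
Adiabatic: TV^(γ−1) = const ⇒ T₂ = 577×(5.75)^0.667 = 1850 K; PV^γ = const ⇒ P₂ = 5940 kPa.
For an ideal gas ΔU = nCvΔT with Cv = (3/2)R = 12.5 J/(mol·K).
ΔU = 1.26×12.5×(1850−577) = 20100 J.

20100 J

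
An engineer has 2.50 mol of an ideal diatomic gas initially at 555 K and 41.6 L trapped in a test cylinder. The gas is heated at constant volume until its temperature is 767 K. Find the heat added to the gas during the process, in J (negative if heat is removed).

P₁ = nRT₁/V₁ = 2.50×8.314×555/41.6 = 277 kPa.
Isochoric: V stays 41.6 L; P/T = const ⇒ T₂ = 767 K, P₂ = 383 kPa.
W = 0 (no volume change).
ΔU = nCvΔT = 2.50×20.8×(767−555) = 11000 J.
Q = ΔU = 11000 J.

11000 J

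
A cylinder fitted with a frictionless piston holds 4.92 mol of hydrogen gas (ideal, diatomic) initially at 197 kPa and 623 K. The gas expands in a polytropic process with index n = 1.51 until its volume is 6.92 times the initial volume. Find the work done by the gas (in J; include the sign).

31300 J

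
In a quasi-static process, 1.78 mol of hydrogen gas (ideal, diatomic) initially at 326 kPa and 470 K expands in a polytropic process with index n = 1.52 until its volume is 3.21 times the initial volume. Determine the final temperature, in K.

V₁ = nRT₁/P₁ = 1.78×8.314×470/326 = 21.3 L.
Polytropic n=1.52: T₂ = T₁(V₁/V₂)^(n−1) = 470×(0.312)^0.52 = 256 K; P₂ = P₁(V₁/V₂)^n = 55.4 kPa.

256 K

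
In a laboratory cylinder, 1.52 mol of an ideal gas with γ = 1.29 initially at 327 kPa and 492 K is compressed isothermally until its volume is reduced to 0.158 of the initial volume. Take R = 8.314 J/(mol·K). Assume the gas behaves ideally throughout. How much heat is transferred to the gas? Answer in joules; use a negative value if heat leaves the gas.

-11500 J

V₁ = nRT₁/P₁ = 1.52×8.314×492/327 = 19.0 L.
Isothermal: T stays 492 K; PV = const ⇒ V₂ = 3.00 L, P₂ = 2070 kPa.
ΔU = 0 (ideal gas, T constant).
W = nRT ln(V₂/V₁) = 1.52×8.314×492×ln(0.158) = -11500 J.
Q = ΔU + W = -11500 J.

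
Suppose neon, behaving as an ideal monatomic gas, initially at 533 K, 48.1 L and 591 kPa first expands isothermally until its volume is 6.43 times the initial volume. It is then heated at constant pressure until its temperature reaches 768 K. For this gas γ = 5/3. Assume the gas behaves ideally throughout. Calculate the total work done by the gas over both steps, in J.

n = P₁V₁/(RT₁) = 591×48.1/(8.314×533) = 6.41 mol.
Step 1 — Isothermal: T stays 533 K; PV = const ⇒ V₂ = 309 L, P₂ = 91.9 kPa.
ΔU = 0 (ideal gas, T constant).
W = nRT ln(V₂/V₁) = 6.41×8.314×533×ln(6.43) = 52900 J.
Q = ΔU + W = 52900 J.
State after step 1: P = 91.9 kPa, V = 309 L, T = 533 K.
Step 2 — Isobaric: P stays 91.9 kPa; V/T = const ⇒ T₂ = 768 K, V₂ = 446 L.
W = PΔV = 91.9×(446−309) kPa·L = 12500 J.
ΔU = nCvΔT = 6.41×12.5×(768−533) = 18800 J.
Q = ΔU + W = nCpΔT = 31300 J.
Net over both steps: W = 65400 J, Q = 84200 J, ΔU = 18800 J.

65400 J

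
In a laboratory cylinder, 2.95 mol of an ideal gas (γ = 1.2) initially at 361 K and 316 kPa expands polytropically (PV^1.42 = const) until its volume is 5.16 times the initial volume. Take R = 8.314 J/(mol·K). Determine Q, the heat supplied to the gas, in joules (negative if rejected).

-11500 J

V₁ = nRT₁/P₁ = 2.95×8.314×361/316 = 28.0 L.
Polytropic n=1.42: T₂ = T₁(V₁/V₂)^(n−1) = 361×(0.194)^0.42 = 181 K; P₂ = P₁(V₁/V₂)^n = 30.7 kPa.
W = (P₁V₁−P₂V₂)/(n−1) = (316×28.0−30.7×145)/0.42 = 10500 J.
ΔU = nCvΔT = 2.95×41.6×(181−361) = -22000 J.
Q = ΔU + W = -11500 J.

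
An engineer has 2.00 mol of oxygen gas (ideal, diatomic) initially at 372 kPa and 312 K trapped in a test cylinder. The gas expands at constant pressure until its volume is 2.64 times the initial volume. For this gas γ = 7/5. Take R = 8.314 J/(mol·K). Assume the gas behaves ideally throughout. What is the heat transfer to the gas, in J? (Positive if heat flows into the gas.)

V₁ = nRT₁/P₁ = 2.00×8.314×312/372 = 13.9 L.
Isobaric: P stays 372 kPa; V/T = const ⇒ T₂ = 824 K, V₂ = 36.8 L.
W = PΔV = 372×(36.8−13.9) kPa·L = 8510 J.
ΔU = nCvΔT = 2.00×20.8×(824−312) = 21300 J.
Q = ΔU + W = nCpΔT = 29800 J.

29800 J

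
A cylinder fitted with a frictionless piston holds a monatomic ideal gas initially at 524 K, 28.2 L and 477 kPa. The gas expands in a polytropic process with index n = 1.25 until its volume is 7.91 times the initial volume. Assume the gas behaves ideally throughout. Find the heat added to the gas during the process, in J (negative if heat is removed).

n = P₁V₁/(RT₁) = 477×28.2/(8.314×524) = 3.09 mol.
Polytropic n=1.25: T₂ = T₁(V₁/V₂)^(n−1) = 524×(0.126)^0.25 = 312 K; P₂ = P₁(V₁/V₂)^n = 36.0 kPa.
W = (P₁V₁−P₂V₂)/(n−1) = (477×28.2−36.0×223)/0.25 = 21700 J.
ΔU = nCvΔT = 3.09×12.5×(312−524) = -8150 J.
Q = ΔU + W = 13600 J.

13600 J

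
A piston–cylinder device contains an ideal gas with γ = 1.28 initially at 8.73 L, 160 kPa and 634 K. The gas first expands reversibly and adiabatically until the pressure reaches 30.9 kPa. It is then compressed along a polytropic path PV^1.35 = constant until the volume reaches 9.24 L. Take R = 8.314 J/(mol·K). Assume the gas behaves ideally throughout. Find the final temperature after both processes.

680 K

n = P₁V₁/(RT₁) = 160×8.73/(8.314×634) = 0.265 mol.
Step 1 — Adiabatic: T₂/T₁ = (P₂/P₁)^((γ−1)/γ) ⇒ T₂ = 634×(0.193)^0.219 = 442 K; V₂ = 31.5 L.
ΔU = nCvΔT = 0.265×29.7×(442−634) = -1510 J.
Q = 0 for an adiabatic process, so W = −ΔU = 1510 J.
State after step 1: P = 30.9 kPa, V = 31.5 L, T = 442 K.
Step 2 — Polytropic n=1.35: T₂ = T₁(V₁/V₂)^(n−1) = 442×(3.41)^0.35 = 680 K; P₂ = P₁(V₁/V₂)^n = 162 kPa.
W = (P₁V₁−P₂V₂)/(n−1) = (30.9×31.5−162×9.24)/0.35 = -1500 J.
ΔU = nCvΔT = 0.265×29.7×(680−442) = 1870 J.
Q = ΔU + W = 374 J.
Net over both steps: W = 11.8 J, Q = 374 J, ΔU = 362 J.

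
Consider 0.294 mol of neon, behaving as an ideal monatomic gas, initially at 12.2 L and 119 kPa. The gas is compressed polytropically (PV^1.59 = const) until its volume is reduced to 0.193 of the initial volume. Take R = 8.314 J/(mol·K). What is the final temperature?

T₁ = P₁V₁/(nR) = 119×12.2/(0.294×8.314) = 594 K.
Polytropic n=1.59: T₂ = T₁(V₁/V₂)^(n−1) = 594×(5.18)^0.59 = 1570 K; P₂ = P₁(V₁/V₂)^n = 1630 kPa.

1570 K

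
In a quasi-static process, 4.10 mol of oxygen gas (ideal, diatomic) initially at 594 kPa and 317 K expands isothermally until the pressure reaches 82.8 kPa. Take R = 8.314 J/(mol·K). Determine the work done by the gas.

V₁ = nRT₁/P₁ = 4.10×8.314×317/594 = 18.2 L.
Isothermal: T stays 317 K; PV = const ⇒ V₂ = 131 L, P₂ = 82.8 kPa.
W = nRT ln(V₂/V₁) = 4.10×8.314×317×ln(7.17) = 21300 J.

21300 J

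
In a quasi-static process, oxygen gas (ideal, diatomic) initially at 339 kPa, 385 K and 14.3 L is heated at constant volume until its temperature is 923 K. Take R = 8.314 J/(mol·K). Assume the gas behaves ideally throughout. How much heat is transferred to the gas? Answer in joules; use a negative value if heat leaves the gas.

16900 J

n = P₁V₁/(RT₁) = 339×14.3/(8.314×385) = 1.51 mol.
Isochoric: V stays 14.3 L; P/T = const ⇒ T₂ = 923 K, P₂ = 813 kPa.
W = 0 (no volume change).
ΔU = nCvΔT = 1.51×20.8×(923−385) = 16900 J.
Q = ΔU = 16900 J.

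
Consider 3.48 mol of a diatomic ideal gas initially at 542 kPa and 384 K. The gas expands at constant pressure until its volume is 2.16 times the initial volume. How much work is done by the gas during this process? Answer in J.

12900 J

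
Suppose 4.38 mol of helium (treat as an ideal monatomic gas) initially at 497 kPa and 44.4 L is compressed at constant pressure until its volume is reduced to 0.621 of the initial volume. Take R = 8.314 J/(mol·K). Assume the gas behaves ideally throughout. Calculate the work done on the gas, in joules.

T₁ = P₁V₁/(nR) = 497×44.4/(4.38×8.314) = 606 K.
Isobaric: P stays 497 kPa; V/T = const ⇒ T₂ = 376 K, V₂ = 27.6 L.
W = PΔV = 497×(27.6−44.4) kPa·L = -8360 J.
Work done on the gas = −W_by = 8360 J.

8360 J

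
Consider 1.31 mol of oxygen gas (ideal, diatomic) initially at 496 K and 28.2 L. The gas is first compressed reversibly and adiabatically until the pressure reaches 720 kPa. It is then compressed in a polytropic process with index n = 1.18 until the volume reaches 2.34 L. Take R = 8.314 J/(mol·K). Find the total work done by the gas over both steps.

P₁ = nRT₁/V₁ = 1.31×8.314×496/28.2 = 192 kPa.
Step 1 — Adiabatic: T₂/T₁ = (P₂/P₁)^((γ−1)/γ) ⇒ T₂ = 496×(3.76)^0.286 = 724 K; V₂ = 11.0 L.
ΔU = nCvΔT = 1.31×20.8×(724−496) = 6210 J.
Q = 0 for an adiabatic process, so W = −ΔU = -6210 J.
State after step 1: P = 720 kPa, V = 11.0 L, T = 724 K.
Step 2 — Polytropic n=1.18: T₂ = T₁(V₁/V₂)^(n−1) = 724×(4.68)^0.18 = 956 K; P₂ = P₁(V₁/V₂)^n = 4450 kPa.
W = (P₁V₁−P₂V₂)/(n−1) = (720×11.0−4450×2.34)/0.18 = -14000 J.
ΔU = nCvΔT = 1.31×20.8×(956−724) = 6310 J.
Q = ΔU + W = -7720 J.
Net over both steps: W = -20200 J, Q = -7720 J, ΔU = 12500 J.

-20200 J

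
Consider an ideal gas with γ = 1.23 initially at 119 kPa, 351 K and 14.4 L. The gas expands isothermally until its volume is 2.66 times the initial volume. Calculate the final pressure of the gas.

Isothermal: T stays 351 K; PV = const ⇒ V₂ = 38.3 L, P₂ = 44.7 kPa.

44.7 kPa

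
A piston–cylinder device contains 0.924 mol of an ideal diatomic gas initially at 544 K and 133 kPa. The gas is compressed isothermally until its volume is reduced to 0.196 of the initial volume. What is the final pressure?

679 kPa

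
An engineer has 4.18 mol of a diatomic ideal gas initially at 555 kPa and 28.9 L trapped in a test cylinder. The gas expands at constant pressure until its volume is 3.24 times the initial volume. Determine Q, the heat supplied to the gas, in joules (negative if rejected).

126000 J

T₁ = P₁V₁/(nR) = 555×28.9/(4.18×8.314) = 462 K.
Isobaric: P stays 555 kPa; V/T = const ⇒ T₂ = 1500 K, V₂ = 93.6 L.
W = PΔV = 555×(93.6−28.9) kPa·L = 35900 J.
ΔU = nCvΔT = 4.18×20.8×(1500−462) = 89800 J.
Q = ΔU + W = nCpΔT = 126000 J.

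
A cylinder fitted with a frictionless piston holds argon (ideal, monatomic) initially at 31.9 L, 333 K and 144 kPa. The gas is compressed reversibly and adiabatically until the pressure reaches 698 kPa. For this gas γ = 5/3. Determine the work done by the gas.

-6060 J

n = P₁V₁/(RT₁) = 144×31.9/(8.314×333) = 1.66 mol.
Adiabatic: T₂/T₁ = (P₂/P₁)^((γ−1)/γ) ⇒ T₂ = 333×(4.85)^0.400 = 626 K; V₂ = 12.4 L.
ΔU = nCvΔT = 1.66×12.5×(626−333) = 6060 J.
Q = 0 for an adiabatic process, so W = −ΔU = -6060 J.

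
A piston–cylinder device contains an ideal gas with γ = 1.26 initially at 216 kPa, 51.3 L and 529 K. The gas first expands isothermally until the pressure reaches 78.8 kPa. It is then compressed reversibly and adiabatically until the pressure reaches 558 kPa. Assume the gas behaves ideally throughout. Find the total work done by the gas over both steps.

n = P₁V₁/(RT₁) = 216×51.3/(8.314×529) = 2.52 mol.
Step 1 — Isothermal: T stays 529 K; PV = const ⇒ V₂ = 141 L, P₂ = 78.8 kPa.
ΔU = 0 (ideal gas, T constant).
W = nRT ln(V₂/V₁) = 2.52×8.314×529×ln(2.74) = 11200 J.
Q = ΔU + W = 11200 J.
State after step 1: P = 78.8 kPa, V = 141 L, T = 529 K.
Step 2 — Adiabatic: T₂/T₁ = (P₂/P₁)^((γ−1)/γ) ⇒ T₂ = 529×(7.08)^0.206 = 792 K; V₂ = 29.7 L.
ΔU = nCvΔT = 2.52×32.0×(792−529) = 21200 J.
Q = 0 for an adiabatic process, so W = −ΔU = -21200 J.
Net over both steps: W = -10000 J, Q = 11200 J, ΔU = 21200 J.

-10000 J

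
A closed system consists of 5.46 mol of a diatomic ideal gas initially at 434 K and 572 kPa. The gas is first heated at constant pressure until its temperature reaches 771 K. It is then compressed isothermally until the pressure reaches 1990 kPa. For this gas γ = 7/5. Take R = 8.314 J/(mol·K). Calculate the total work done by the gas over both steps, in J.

-28300 J

V₁ = nRT₁/P₁ = 5.46×8.314×434/572 = 34.4 L.
Step 1 — Isobaric: P stays 572 kPa; V/T = const ⇒ T₂ = 771 K, V₂ = 61.2 L.
W = PΔV = 572×(61.2−34.4) kPa·L = 15300 J.
ΔU = nCvΔT = 5.46×20.8×(771−434) = 38200 J.
Q = ΔU + W = nCpΔT = 53500 J.
State after step 1: P = 572 kPa, V = 61.2 L, T = 771 K.
Step 2 — Isothermal: T stays 771 K; PV = const ⇒ V₂ = 17.6 L, P₂ = 1990 kPa.
ΔU = 0 (ideal gas, T constant).
W = nRT ln(V₂/V₁) = 5.46×8.314×771×ln(0.287) = -43600 J.
Q = ΔU + W = -43600 J.
Net over both steps: W = -28300 J, Q = 9910 J, ΔU = 38200 J.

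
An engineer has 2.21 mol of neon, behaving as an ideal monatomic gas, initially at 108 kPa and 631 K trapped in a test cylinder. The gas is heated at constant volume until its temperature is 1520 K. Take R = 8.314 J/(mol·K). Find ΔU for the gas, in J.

V₁ = nRT₁/P₁ = 2.21×8.314×631/108 = 107 L.
Isochoric: V stays 107 L; P/T = const ⇒ T₂ = 1520 K, P₂ = 260 kPa.
For an ideal gas ΔU = nCvΔT with Cv = (3/2)R = 12.5 J/(mol·K).
ΔU = 2.21×12.5×(1520−631) = 24500 J.

24500 J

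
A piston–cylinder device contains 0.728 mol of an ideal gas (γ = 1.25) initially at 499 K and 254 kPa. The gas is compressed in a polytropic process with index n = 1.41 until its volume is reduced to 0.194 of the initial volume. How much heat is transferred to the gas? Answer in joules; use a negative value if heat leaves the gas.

V₁ = nRT₁/P₁ = 0.728×8.314×499/254 = 11.9 L.
Polytropic n=1.41: T₂ = T₁(V₁/V₂)^(n−1) = 499×(5.15)^0.41 = 977 K; P₂ = P₁(V₁/V₂)^n = 2560 kPa.
W = (P₁V₁−P₂V₂)/(n−1) = (254×11.9−2560×2.31)/0.41 = -7060 J.
ΔU = nCvΔT = 0.728×33.3×(977−499) = 11600 J.
Q = ΔU + W = 4520 J.

4520 J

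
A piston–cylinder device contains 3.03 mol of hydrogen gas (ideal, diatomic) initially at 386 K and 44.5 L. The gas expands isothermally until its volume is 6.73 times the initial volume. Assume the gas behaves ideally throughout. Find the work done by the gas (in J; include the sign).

18500 J

P₁ = nRT₁/V₁ = 3.03×8.314×386/44.5 = 219 kPa.
Isothermal: T stays 386 K; PV = const ⇒ V₂ = 299 L, P₂ = 32.5 kPa.
W = nRT ln(V₂/V₁) = 3.03×8.314×386×ln(6.73) = 18500 J.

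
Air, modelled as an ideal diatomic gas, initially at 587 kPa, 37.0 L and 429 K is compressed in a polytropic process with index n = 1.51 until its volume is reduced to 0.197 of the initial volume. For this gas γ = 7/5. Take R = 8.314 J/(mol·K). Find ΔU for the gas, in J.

70000 J

n = P₁V₁/(RT₁) = 587×37.0/(8.314×429) = 6.09 mol.
Polytropic n=1.51: T₂ = T₁(V₁/V₂)^(n−1) = 429×(5.08)^0.51 = 982 K; P₂ = P₁(V₁/V₂)^n = 6820 kPa.
For an ideal gas ΔU = nCvΔT with Cv = (5/2)R = 20.8 J/(mol·K).
ΔU = 6.09×20.8×(982−429) = 70000 J.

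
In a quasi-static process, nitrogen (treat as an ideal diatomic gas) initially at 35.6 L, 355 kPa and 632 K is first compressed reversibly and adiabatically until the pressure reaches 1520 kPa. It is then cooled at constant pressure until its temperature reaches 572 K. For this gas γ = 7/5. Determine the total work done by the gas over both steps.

-24000 J

n = P₁V₁/(RT₁) = 355×35.6/(8.314×632) = 2.41 mol.
Step 1 — Adiabatic: T₂/T₁ = (P₂/P₁)^((γ−1)/γ) ⇒ T₂ = 632×(4.28)^0.286 = 958 K; V₂ = 12.6 L.
ΔU = nCvΔT = 2.41×20.8×(958−632) = 16300 J.
Q = 0 for an adiabatic process, so W = −ΔU = -16300 J.
State after step 1: P = 1520 kPa, V = 12.6 L, T = 958 K.
Step 2 — Isobaric: P stays 1520 kPa; V/T = const ⇒ T₂ = 572 K, V₂ = 7.53 L.
W = PΔV = 1520×(7.53−12.6) kPa·L = -7710 J.
ΔU = nCvΔT = 2.41×20.8×(572−958) = -19300 J.
Q = ΔU + W = nCpΔT = -27000 J.
Net over both steps: W = -24000 J, Q = -27000 J, ΔU = -3000 J.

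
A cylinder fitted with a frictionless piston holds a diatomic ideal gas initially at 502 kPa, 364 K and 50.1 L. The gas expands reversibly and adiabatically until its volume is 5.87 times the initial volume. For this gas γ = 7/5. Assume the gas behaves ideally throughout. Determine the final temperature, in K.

179 K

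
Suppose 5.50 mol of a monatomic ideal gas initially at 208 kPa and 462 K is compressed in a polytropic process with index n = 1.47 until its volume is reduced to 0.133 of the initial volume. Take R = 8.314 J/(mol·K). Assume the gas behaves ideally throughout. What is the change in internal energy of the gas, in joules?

50100 J

V₁ = nRT₁/P₁ = 5.50×8.314×462/208 = 102 L.
Polytropic n=1.47: T₂ = T₁(V₁/V₂)^(n−1) = 462×(7.52)^0.47 = 1190 K; P₂ = P₁(V₁/V₂)^n = 4040 kPa.
For an ideal gas ΔU = nCvΔT with Cv = (3/2)R = 12.5 J/(mol·K).
ΔU = 5.50×12.5×(1190−462) = 50100 J.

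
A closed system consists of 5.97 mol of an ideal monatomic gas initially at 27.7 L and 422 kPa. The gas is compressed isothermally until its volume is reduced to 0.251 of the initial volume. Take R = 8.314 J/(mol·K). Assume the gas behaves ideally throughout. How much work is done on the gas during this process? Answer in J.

T₁ = P₁V₁/(nR) = 422×27.7/(5.97×8.314) = 236 K.
Isothermal: T stays 236 K; PV = const ⇒ V₂ = 6.95 L, P₂ = 1680 kPa.
W = nRT ln(V₂/V₁) = 5.97×8.314×236×ln(0.251) = -16200 J.
Work done on the gas = −W_by = 16200 J.

16200 J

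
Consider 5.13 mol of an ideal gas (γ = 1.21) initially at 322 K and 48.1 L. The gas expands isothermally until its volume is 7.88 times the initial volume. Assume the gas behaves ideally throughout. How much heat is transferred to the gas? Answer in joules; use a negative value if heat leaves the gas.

28400 J

P₁ = nRT₁/V₁ = 5.13×8.314×322/48.1 = 286 kPa.
Isothermal: T stays 322 K; PV = const ⇒ V₂ = 379 L, P₂ = 36.2 kPa.
ΔU = 0 (ideal gas, T constant).
W = nRT ln(V₂/V₁) = 5.13×8.314×322×ln(7.88) = 28400 J.
Q = ΔU + W = 28400 J.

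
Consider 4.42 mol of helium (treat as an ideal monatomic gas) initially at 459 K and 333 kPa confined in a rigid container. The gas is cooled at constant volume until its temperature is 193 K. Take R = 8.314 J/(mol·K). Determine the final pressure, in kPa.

140 kPa

V₁ = nRT₁/P₁ = 4.42×8.314×459/333 = 50.7 L.
Isochoric: V stays 50.7 L; P/T = const ⇒ T₂ = 193 K, P₂ = 140 kPa.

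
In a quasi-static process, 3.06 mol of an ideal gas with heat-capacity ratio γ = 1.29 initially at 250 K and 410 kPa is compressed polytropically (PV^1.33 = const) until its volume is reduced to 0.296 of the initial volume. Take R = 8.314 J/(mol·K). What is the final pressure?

V₁ = nRT₁/P₁ = 3.06×8.314×250/410 = 15.5 L.
Polytropic n=1.33: T₂ = T₁(V₁/V₂)^(n−1) = 250×(3.38)^0.33 = 374 K; P₂ = P₁(V₁/V₂)^n = 2070 kPa.

2070 kPa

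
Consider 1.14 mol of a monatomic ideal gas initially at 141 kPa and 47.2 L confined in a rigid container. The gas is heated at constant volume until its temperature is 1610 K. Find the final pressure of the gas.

323 kPa

T₁ = P₁V₁/(nR) = 141×47.2/(1.14×8.314) = 702 K.
Isochoric: V stays 47.2 L; P/T = const ⇒ T₂ = 1610 K, P₂ = 323 kPa.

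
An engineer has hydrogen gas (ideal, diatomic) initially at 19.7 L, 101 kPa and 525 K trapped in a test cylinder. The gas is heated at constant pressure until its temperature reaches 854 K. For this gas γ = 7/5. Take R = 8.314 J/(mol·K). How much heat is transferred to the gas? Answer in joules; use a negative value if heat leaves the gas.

n = P₁V₁/(RT₁) = 101×19.7/(8.314×525) = 0.456 mol.
Isobaric: P stays 101 kPa; V/T = const ⇒ T₂ = 854 K, V₂ = 32.0 L.
W = PΔV = 101×(32.0−19.7) kPa·L = 1250 J.
ΔU = nCvΔT = 0.456×20.8×(854−525) = 3120 J.
Q = ΔU + W = nCpΔT = 4360 J.

4360 J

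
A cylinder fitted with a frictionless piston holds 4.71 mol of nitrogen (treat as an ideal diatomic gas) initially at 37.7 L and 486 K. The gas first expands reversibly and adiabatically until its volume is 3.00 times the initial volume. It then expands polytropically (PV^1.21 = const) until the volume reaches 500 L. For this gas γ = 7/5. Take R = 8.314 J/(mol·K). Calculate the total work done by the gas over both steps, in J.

32600 J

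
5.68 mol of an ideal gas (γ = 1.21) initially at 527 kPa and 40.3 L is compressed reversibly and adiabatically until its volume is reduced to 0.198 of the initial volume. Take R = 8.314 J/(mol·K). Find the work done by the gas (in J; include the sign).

T₁ = P₁V₁/(nR) = 527×40.3/(5.68×8.314) = 450 K.
Adiabatic: TV^(γ−1) = const ⇒ T₂ = 450×(5.05)^0.210 = 632 K; PV^γ = const ⇒ P₂ = 3740 kPa.
ΔU = nCvΔT = 5.68×39.6×(632−450) = 41000 J.
Q = 0 for an adiabatic process, so W = −ΔU = -41000 J.

-41000 J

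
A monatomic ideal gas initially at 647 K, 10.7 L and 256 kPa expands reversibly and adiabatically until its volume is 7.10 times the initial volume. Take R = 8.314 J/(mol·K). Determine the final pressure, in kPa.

Adiabatic: TV^(γ−1) = const ⇒ T₂ = 647×(0.141)^0.667 = 175 K; PV^γ = const ⇒ P₂ = 9.76 kPa.

9.76 kPa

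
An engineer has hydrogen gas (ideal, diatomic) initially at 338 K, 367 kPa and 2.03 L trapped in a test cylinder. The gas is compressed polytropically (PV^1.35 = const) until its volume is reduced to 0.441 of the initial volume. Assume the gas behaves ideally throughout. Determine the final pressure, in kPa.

1110 kPa

Polytropic n=1.35: T₂ = T₁(V₁/V₂)^(n−1) = 338×(2.27)^0.35 = 450 K; P₂ = P₁(V₁/V₂)^n = 1110 kPa.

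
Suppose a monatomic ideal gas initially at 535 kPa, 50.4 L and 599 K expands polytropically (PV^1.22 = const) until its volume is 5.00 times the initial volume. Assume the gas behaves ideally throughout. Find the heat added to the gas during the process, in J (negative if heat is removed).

24500 J

n = P₁V₁/(RT₁) = 535×50.4/(8.314×599) = 5.41 mol.
Polytropic n=1.22: T₂ = T₁(V₁/V₂)^(n−1) = 599×(0.200)^0.22 = 420 K; P₂ = P₁(V₁/V₂)^n = 75.1 kPa.
W = (P₁V₁−P₂V₂)/(n−1) = (535×50.4−75.1×252)/0.22 = 36500 J.
ΔU = nCvΔT = 5.41×12.5×(420−599) = -12100 J.
Q = ΔU + W = 24500 J.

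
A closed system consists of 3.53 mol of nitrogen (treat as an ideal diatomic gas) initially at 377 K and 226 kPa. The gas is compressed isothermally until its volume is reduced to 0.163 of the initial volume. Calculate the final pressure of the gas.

1390 kPa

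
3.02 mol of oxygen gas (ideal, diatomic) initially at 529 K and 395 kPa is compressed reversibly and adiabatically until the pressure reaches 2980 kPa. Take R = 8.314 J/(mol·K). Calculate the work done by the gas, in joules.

-25900 J

V₁ = nRT₁/P₁ = 3.02×8.314×529/395 = 33.6 L.
Adiabatic: T₂/T₁ = (P₂/P₁)^((γ−1)/γ) ⇒ T₂ = 529×(7.54)^0.286 = 942 K; V₂ = 7.94 L.
ΔU = nCvΔT = 3.02×20.8×(942−529) = 25900 J.
Q = 0 for an adiabatic process, so W = −ΔU = -25900 J.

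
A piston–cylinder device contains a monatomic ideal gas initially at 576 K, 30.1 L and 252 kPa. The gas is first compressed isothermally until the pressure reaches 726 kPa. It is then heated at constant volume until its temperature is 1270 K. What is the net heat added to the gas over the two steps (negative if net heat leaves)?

5680 J

n = P₁V₁/(RT₁) = 252×30.1/(8.314×576) = 1.58 mol.
Step 1 — Isothermal: T stays 576 K; PV = const ⇒ V₂ = 10.4 L, P₂ = 726 kPa.
ΔU = 0 (ideal gas, T constant).
W = nRT ln(V₂/V₁) = 1.58×8.314×576×ln(0.347) = -8030 J.
Q = ΔU + W = -8030 J.
State after step 1: P = 726 kPa, V = 10.4 L, T = 576 K.
Step 2 — Isochoric: V stays 10.4 L; P/T = const ⇒ T₂ = 1270 K, P₂ = 1600 kPa.
W = 0 (no volume change).
ΔU = nCvΔT = 1.58×12.5×(1270−576) = 13700 J.
Q = ΔU = 13700 J.
Net over both steps: W = -8030 J, Q = 5680 J, ΔU = 13700 J.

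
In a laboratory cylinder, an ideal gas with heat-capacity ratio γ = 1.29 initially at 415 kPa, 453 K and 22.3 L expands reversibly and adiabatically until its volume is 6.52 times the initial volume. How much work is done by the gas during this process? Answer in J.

13400 J

n = P₁V₁/(RT₁) = 415×22.3/(8.314×453) = 2.46 mol.
Adiabatic: TV^(γ−1) = const ⇒ T₂ = 453×(0.153)^0.290 = 263 K; PV^γ = const ⇒ P₂ = 37.0 kPa.
ΔU = nCvΔT = 2.46×28.7×(263−453) = -13400 J.
Q = 0 for an adiabatic process, so W = −ΔU = 13400 J.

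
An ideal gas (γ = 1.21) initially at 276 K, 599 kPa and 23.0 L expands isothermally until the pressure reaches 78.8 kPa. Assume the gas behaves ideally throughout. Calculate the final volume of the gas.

Isothermal: T stays 276 K; PV = const ⇒ V₂ = 175 L, P₂ = 78.8 kPa.

175 L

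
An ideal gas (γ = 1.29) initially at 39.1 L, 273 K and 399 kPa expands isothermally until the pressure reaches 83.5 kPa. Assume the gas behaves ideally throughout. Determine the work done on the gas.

-24400 J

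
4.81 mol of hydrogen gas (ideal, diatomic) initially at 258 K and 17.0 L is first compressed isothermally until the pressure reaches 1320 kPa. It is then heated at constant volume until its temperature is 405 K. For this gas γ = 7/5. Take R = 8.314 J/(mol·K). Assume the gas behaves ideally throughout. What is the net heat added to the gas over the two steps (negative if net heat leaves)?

P₁ = nRT₁/V₁ = 4.81×8.314×258/17.0 = 607 kPa.
Step 1 — Isothermal: T stays 258 K; PV = const ⇒ V₂ = 7.82 L, P₂ = 1320 kPa.
ΔU = 0 (ideal gas, T constant).
W = nRT ln(V₂/V₁) = 4.81×8.314×258×ln(0.460) = -8020 J.
Q = ΔU + W = -8020 J.
State after step 1: P = 1320 kPa, V = 7.82 L, T = 258 K.
Step 2 — Isochoric: V stays 7.82 L; P/T = const ⇒ T₂ = 405 K, P₂ = 2070 kPa.
W = 0 (no volume change).
ΔU = nCvΔT = 4.81×20.8×(405−258) = 14700 J.
Q = ΔU = 14700 J.
Net over both steps: W = -8020 J, Q = 6680 J, ΔU = 14700 J.

6680 J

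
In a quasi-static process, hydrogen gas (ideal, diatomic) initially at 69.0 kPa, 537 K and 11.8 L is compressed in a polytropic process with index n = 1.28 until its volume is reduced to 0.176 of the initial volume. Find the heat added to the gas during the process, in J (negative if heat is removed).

n = P₁V₁/(RT₁) = 69.0×11.8/(8.314×537) = 0.182 mol.
Polytropic n=1.28: T₂ = T₁(V₁/V₂)^(n−1) = 537×(5.68)^0.28 = 873 K; P₂ = P₁(V₁/V₂)^n = 638 kPa.
W = (P₁V₁−P₂V₂)/(n−1) = (69.0×11.8−638×2.08)/0.28 = -1820 J.
ΔU = nCvΔT = 0.182×20.8×(873−537) = 1280 J.
Q = ΔU + W = -547 J.

-547 J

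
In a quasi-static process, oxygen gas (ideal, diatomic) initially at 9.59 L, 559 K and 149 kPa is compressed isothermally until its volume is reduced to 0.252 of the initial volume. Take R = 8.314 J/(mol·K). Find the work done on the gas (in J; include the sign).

n = P₁V₁/(RT₁) = 149×9.59/(8.314×559) = 0.307 mol.
Isothermal: T stays 559 K; PV = const ⇒ V₂ = 2.42 L, P₂ = 591 kPa.
W = nRT ln(V₂/V₁) = 0.307×8.314×559×ln(0.252) = -1970 J.
Work done on the gas = −W_by = 1970 J.

1970 J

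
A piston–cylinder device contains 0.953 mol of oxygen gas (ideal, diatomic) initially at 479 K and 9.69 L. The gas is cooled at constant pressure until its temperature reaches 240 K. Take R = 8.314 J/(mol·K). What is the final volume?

P₁ = nRT₁/V₁ = 0.953×8.314×479/9.69 = 392 kPa.
Isobaric: P stays 392 kPa; V/T = const ⇒ T₂ = 240 K, V₂ = 4.86 L.

4.86 L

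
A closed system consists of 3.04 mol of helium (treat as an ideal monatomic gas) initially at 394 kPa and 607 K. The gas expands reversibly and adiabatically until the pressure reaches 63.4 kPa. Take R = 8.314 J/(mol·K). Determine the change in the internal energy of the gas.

V₁ = nRT₁/P₁ = 3.04×8.314×607/394 = 38.9 L.
Adiabatic: T₂/T₁ = (P₂/P₁)^((γ−1)/γ) ⇒ T₂ = 607×(0.161)^0.400 = 292 K; V₂ = 117 L.
For an ideal gas ΔU = nCvΔT with Cv = (3/2)R = 12.5 J/(mol·K).
ΔU = 3.04×12.5×(292−607) = -11900 J.

-11900 J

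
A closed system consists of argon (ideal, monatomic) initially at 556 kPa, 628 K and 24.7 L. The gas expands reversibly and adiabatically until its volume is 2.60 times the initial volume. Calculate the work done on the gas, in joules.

n = P₁V₁/(RT₁) = 556×24.7/(8.314×628) = 2.63 mol.
Adiabatic: TV^(γ−1) = const ⇒ T₂ = 628×(0.385)^0.667 = 332 K; PV^γ = const ⇒ P₂ = 113 kPa.
ΔU = nCvΔT = 2.63×12.5×(332−628) = -9710 J.
Q = 0 for an adiabatic process, so W = −ΔU = 9710 J.
Work done on the gas = −W_by = -9710 J.

-9710 J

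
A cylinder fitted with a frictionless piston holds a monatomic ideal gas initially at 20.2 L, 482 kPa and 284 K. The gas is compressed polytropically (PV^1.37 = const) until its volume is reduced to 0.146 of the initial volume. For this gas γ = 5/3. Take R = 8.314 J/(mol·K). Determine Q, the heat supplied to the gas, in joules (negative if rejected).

n = P₁V₁/(RT₁) = 482×20.2/(8.314×284) = 4.12 mol.
Polytropic n=1.37: T₂ = T₁(V₁/V₂)^(n−1) = 284×(6.85)^0.37 = 579 K; P₂ = P₁(V₁/V₂)^n = 6730 kPa.
W = (P₁V₁−P₂V₂)/(n−1) = (482×20.2−6730×2.95)/0.37 = -27300 J.
ΔU = nCvΔT = 4.12×12.5×(579−284) = 15200 J.
Q = ΔU + W = -12200 J.

-12200 J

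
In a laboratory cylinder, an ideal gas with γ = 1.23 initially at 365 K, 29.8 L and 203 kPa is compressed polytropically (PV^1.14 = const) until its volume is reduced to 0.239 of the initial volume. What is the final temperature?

446 K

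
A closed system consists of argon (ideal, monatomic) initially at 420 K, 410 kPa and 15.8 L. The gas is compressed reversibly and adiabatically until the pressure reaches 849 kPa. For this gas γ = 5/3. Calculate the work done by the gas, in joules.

n = P₁V₁/(RT₁) = 410×15.8/(8.314×420) = 1.86 mol.
Adiabatic: T₂/T₁ = (P₂/P₁)^((γ−1)/γ) ⇒ T₂ = 420×(2.07)^0.400 = 562 K; V₂ = 10.2 L.
ΔU = nCvΔT = 1.86×12.5×(562−420) = 3280 J.
Q = 0 for an adiabatic process, so W = −ΔU = -3280 J.

-3280 J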